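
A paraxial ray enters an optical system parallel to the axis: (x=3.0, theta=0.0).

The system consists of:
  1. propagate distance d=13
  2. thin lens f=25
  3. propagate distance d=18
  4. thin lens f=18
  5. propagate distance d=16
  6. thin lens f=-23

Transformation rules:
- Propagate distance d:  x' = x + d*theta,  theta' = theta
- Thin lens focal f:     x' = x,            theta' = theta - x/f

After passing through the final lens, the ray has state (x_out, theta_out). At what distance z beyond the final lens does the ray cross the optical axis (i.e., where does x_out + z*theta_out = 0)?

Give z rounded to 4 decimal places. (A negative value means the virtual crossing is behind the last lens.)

Answer: -7.4229

Derivation:
Initial: x=3.0000 theta=0.0000
After 1 (propagate distance d=13): x=3.0000 theta=0.0000
After 2 (thin lens f=25): x=3.0000 theta=-0.1200
After 3 (propagate distance d=18): x=0.8400 theta=-0.1200
After 4 (thin lens f=18): x=0.8400 theta=-1/6 (≈-0.1667)
After 5 (propagate distance d=16): x=-137/75 (≈-1.8267) theta=-1/6 (≈-0.1667)
After 6 (thin lens f=-23): x=-137/75 (≈-1.8267) theta=-283/1150 (≈-0.2461)
z_focus = -x_out/theta_out = -(-137/75)/(-283/1150) = -6302/849 ≈ -7.4229
Rounded to 4 decimal places: z = -7.4229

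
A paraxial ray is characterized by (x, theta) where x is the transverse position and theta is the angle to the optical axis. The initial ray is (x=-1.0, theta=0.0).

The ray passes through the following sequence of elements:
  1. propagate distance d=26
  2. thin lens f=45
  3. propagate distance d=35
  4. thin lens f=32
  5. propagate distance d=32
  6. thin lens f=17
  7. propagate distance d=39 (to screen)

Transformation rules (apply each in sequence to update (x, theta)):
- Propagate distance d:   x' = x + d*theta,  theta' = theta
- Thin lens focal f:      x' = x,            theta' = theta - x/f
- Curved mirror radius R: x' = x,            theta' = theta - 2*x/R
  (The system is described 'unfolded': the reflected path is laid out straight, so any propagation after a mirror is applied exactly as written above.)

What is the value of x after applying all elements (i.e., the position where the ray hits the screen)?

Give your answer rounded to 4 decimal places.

Initial: x=-1.0000 theta=0.0000
After 1 (propagate distance d=26): x=-1.0000 theta=0.0000
After 2 (thin lens f=45): x=-1.0000 theta=1/45 (≈0.0222)
After 3 (propagate distance d=35): x=-2/9 (≈-0.2222) theta=1/45 (≈0.0222)
After 4 (thin lens f=32): x=-2/9 (≈-0.2222) theta=7/240 (≈0.0292)
After 5 (propagate distance d=32): x=32/45 (≈0.7111) theta=7/240 (≈0.0292)
After 6 (thin lens f=17): x=32/45 (≈0.7111) theta=-31/2448 (≈-0.0127)
After 7 (propagate distance d=39 (to screen)): x=2659/12240 (≈0.2172) theta=-31/2448 (≈-0.0127)
Rounded to 4 decimal places: x = 0.2172

Answer: 0.2172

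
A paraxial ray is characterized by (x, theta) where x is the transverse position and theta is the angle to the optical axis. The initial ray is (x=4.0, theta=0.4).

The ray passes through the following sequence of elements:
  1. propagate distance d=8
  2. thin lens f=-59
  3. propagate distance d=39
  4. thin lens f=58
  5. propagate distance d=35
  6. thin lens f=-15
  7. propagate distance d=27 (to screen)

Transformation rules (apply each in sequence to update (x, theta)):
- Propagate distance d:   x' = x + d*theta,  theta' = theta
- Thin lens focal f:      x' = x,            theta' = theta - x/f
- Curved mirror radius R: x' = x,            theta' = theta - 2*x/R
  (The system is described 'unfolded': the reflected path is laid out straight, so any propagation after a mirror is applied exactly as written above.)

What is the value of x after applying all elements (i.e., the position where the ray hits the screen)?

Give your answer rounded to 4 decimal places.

Answer: 83.0252

Derivation:
Initial: x=4.0000 theta=0.4000
After 1 (propagate distance d=8): x=7.2000 theta=0.4000
After 2 (thin lens f=-59): x=7.2000 theta=154/295 (≈0.5220)
After 3 (propagate distance d=39): x=1626/59 (≈27.5593) theta=154/295 (≈0.5220)
After 4 (thin lens f=58): x=1626/59 (≈27.5593) theta=401/8555 (≈0.0469)
After 5 (propagate distance d=35): x=49961/1711 (≈29.1999) theta=401/8555 (≈0.0469)
After 6 (thin lens f=-15): x=49961/1711 (≈29.1999) theta=51164/25665 (≈1.9935)
After 7 (propagate distance d=27 (to screen)): x=710281/8555 (≈83.0252) theta=51164/25665 (≈1.9935)
Rounded to 4 decimal places: x = 83.0252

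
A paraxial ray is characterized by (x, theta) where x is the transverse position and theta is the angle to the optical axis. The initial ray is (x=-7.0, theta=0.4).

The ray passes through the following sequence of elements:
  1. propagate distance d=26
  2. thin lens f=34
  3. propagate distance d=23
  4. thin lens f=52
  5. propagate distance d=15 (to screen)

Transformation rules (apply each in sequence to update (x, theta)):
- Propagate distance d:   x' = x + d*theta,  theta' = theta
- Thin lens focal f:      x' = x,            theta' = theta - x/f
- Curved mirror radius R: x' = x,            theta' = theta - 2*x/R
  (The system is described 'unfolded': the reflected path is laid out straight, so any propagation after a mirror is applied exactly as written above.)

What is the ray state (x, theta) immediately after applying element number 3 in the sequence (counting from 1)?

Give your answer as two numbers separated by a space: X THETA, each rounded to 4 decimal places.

Initial: x=-7.0000 theta=0.4000
After 1 (propagate distance d=26): x=3.4000 theta=0.4000
After 2 (thin lens f=34): x=3.4000 theta=0.3000
After 3 (propagate distance d=23): x=10.3000 theta=0.3000
Rounded to 4 decimal places: x = 10.3000, theta = 0.3000

Answer: 10.3000 0.3000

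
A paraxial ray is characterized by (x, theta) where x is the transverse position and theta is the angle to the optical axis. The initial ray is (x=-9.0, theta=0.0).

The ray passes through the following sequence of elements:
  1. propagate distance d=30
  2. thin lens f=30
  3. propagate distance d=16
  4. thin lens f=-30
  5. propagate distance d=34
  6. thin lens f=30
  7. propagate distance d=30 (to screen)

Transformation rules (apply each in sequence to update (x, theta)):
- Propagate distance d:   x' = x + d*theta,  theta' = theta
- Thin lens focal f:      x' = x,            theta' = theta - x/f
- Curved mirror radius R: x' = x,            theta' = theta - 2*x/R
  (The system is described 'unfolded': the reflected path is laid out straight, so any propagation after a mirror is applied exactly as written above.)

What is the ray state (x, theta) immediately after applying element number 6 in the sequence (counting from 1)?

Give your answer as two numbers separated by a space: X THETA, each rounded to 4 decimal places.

Initial: x=-9.0000 theta=0.0000
After 1 (propagate distance d=30): x=-9.0000 theta=0.0000
After 2 (thin lens f=30): x=-9.0000 theta=0.3000
After 3 (propagate distance d=16): x=-4.2000 theta=0.3000
After 4 (thin lens f=-30): x=-4.2000 theta=0.1600
After 5 (propagate distance d=34): x=1.2400 theta=0.1600
After 6 (thin lens f=30): x=1.2400 theta=89/750 (≈0.1187)
Rounded to 4 decimal places: x = 1.2400, theta = 0.1187

Answer: 1.2400 0.1187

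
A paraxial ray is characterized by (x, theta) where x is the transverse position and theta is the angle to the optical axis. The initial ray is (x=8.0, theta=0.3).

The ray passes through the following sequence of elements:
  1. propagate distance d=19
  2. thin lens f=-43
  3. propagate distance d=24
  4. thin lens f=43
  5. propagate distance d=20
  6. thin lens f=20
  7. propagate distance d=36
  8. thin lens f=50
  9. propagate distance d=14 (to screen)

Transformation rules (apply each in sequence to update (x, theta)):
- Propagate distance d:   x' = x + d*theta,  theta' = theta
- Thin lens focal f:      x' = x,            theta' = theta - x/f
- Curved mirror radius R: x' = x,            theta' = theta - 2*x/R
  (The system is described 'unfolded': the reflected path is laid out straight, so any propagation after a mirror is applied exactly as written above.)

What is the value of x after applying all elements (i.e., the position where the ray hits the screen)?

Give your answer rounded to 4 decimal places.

Answer: -37.0772

Derivation:
Initial: x=8.0000 theta=0.3000
After 1 (propagate distance d=19): x=13.7000 theta=0.3000
After 2 (thin lens f=-43): x=13.7000 theta=133/215 (≈0.6186)
After 3 (propagate distance d=24): x=2455/86 (≈28.5465) theta=133/215 (≈0.6186)
After 4 (thin lens f=43): x=2455/86 (≈28.5465) theta=-837/18490 (≈-0.0453)
After 5 (propagate distance d=20): x=102217/3698 (≈27.6412) theta=-837/18490 (≈-0.0453)
After 6 (thin lens f=20): x=102217/3698 (≈27.6412) theta=-491/344 (≈-1.4273)
After 7 (propagate distance d=36): x=-43900/1849 (≈-23.7426) theta=-491/344 (≈-1.4273)
After 8 (thin lens f=50): x=-43900/1849 (≈-23.7426) theta=-14089/14792 (≈-0.9525)
After 9 (propagate distance d=14 (to screen)): x=-274223/7396 (≈-37.0772) theta=-14089/14792 (≈-0.9525)
Rounded to 4 decimal places: x = -37.0772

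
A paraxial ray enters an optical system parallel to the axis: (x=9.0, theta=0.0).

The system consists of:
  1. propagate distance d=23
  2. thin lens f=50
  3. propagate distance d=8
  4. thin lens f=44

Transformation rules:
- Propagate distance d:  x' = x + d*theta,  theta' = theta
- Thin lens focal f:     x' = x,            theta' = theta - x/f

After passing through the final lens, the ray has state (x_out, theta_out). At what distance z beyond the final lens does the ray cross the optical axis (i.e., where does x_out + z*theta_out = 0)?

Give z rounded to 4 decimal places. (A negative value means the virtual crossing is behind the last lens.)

Initial: x=9.0000 theta=0.0000
After 1 (propagate distance d=23): x=9.0000 theta=0.0000
After 2 (thin lens f=50): x=9.0000 theta=-0.1800
After 3 (propagate distance d=8): x=7.5600 theta=-0.1800
After 4 (thin lens f=44): x=7.5600 theta=-387/1100 (≈-0.3518)
z_focus = -x_out/theta_out = -(7.5600)/(-387/1100) = 924/43 ≈ 21.4884
Rounded to 4 decimal places: z = 21.4884

Answer: 21.4884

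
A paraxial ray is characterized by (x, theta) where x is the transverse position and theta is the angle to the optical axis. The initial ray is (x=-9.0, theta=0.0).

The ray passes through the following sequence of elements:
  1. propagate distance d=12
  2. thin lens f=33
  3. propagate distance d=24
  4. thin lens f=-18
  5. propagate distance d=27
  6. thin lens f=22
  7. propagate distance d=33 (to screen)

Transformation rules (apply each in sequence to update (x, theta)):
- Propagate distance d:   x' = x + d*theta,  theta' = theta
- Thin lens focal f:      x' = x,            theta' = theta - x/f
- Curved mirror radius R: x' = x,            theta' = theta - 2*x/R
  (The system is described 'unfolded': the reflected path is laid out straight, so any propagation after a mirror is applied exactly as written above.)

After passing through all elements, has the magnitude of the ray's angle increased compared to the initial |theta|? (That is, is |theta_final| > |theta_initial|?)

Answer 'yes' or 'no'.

Initial: x=-9.0000 theta=0.0000
After 1 (propagate distance d=12): x=-9.0000 theta=0.0000
After 2 (thin lens f=33): x=-9.0000 theta=3/11 (≈0.2727)
After 3 (propagate distance d=24): x=-27/11 (≈-2.4545) theta=3/11 (≈0.2727)
After 4 (thin lens f=-18): x=-27/11 (≈-2.4545) theta=3/22 (≈0.1364)
After 5 (propagate distance d=27): x=27/22 (≈1.2273) theta=3/22 (≈0.1364)
After 6 (thin lens f=22): x=27/22 (≈1.2273) theta=39/484 (≈0.0806)
After 7 (propagate distance d=33 (to screen)): x=171/44 (≈3.8864) theta=39/484 (≈0.0806)
|theta_initial|=0.0000 |theta_final|=39/484 (≈0.0806) -> increased

Answer: yes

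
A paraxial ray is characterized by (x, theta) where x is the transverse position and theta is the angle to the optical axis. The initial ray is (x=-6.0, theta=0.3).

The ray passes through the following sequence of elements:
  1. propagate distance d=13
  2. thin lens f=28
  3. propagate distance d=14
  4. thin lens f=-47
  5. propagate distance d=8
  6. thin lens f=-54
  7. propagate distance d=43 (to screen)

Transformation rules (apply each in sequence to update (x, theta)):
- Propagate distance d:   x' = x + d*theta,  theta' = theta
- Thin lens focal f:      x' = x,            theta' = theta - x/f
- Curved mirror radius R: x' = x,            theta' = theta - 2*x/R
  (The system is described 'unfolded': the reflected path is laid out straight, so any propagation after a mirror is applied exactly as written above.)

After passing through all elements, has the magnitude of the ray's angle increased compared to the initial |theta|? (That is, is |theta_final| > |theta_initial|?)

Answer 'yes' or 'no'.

Initial: x=-6.0000 theta=0.3000
After 1 (propagate distance d=13): x=-2.1000 theta=0.3000
After 2 (thin lens f=28): x=-2.1000 theta=0.3750
After 3 (propagate distance d=14): x=3.1500 theta=0.3750
After 4 (thin lens f=-47): x=3.1500 theta=831/1880 (≈0.4420)
After 5 (propagate distance d=8): x=1257/188 (≈6.6862) theta=831/1880 (≈0.4420)
After 6 (thin lens f=-54): x=1257/188 (≈6.6862) theta=4787/8460 (≈0.5658)
After 7 (propagate distance d=43 (to screen)): x=131203/4230 (≈31.0173) theta=4787/8460 (≈0.5658)
|theta_initial|=0.3000 |theta_final|=4787/8460 (≈0.5658) -> increased

Answer: yes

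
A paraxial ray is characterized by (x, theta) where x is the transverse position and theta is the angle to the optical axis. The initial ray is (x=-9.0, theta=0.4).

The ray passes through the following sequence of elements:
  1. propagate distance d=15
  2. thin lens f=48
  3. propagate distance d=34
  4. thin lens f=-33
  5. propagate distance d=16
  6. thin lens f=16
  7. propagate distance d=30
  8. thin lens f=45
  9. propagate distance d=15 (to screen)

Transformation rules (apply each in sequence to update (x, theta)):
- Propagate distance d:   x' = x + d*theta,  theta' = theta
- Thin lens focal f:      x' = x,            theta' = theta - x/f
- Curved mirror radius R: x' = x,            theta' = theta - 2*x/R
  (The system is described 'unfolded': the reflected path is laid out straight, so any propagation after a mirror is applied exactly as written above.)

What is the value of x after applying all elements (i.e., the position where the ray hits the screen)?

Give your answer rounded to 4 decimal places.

Initial: x=-9.0000 theta=0.4000
After 1 (propagate distance d=15): x=-3.0000 theta=0.4000
After 2 (thin lens f=48): x=-3.0000 theta=0.4625
After 3 (propagate distance d=34): x=12.7250 theta=0.4625
After 4 (thin lens f=-33): x=12.7250 theta=2239/2640 (≈0.8481)
After 5 (propagate distance d=16): x=34709/1320 (≈26.2947) theta=2239/2640 (≈0.8481)
After 6 (thin lens f=16): x=34709/1320 (≈26.2947) theta=-509/640 (≈-0.7953)
After 7 (propagate distance d=30): x=25717/10560 (≈2.4353) theta=-509/640 (≈-0.7953)
After 8 (thin lens f=45): x=25717/10560 (≈2.4353) theta=-807299/950400 (≈-0.8494)
After 9 (propagate distance d=15 (to screen)): x=-652997/63360 (≈-10.3061) theta=-807299/950400 (≈-0.8494)
Rounded to 4 decimal places: x = -10.3061

Answer: -10.3061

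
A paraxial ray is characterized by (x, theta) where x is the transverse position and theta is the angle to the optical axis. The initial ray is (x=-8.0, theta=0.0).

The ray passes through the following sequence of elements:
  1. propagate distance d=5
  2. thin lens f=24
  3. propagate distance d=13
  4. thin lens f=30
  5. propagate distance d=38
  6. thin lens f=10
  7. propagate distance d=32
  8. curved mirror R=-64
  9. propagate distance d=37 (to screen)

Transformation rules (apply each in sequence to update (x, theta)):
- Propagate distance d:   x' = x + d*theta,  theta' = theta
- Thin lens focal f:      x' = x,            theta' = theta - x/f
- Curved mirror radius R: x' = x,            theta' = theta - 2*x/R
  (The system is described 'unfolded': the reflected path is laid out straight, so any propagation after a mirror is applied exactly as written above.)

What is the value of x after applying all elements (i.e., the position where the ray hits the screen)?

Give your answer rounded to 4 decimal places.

Initial: x=-8.0000 theta=0.0000
After 1 (propagate distance d=5): x=-8.0000 theta=0.0000
After 2 (thin lens f=24): x=-8.0000 theta=1/3 (≈0.3333)
After 3 (propagate distance d=13): x=-11/3 (≈-3.6667) theta=1/3 (≈0.3333)
After 4 (thin lens f=30): x=-11/3 (≈-3.6667) theta=41/90 (≈0.4556)
After 5 (propagate distance d=38): x=614/45 (≈13.6444) theta=41/90 (≈0.4556)
After 6 (thin lens f=10): x=614/45 (≈13.6444) theta=-409/450 (≈-0.9089)
After 7 (propagate distance d=32): x=-15.4400 theta=-409/450 (≈-0.9089)
After 8 (curved mirror R=-64): x=-15.4400 theta=-5009/3600 (≈-1.3914)
After 9 (propagate distance d=37 (to screen)): x=-240917/3600 (≈-66.9214) theta=-5009/3600 (≈-1.3914)
Rounded to 4 decimal places: x = -66.9214

Answer: -66.9214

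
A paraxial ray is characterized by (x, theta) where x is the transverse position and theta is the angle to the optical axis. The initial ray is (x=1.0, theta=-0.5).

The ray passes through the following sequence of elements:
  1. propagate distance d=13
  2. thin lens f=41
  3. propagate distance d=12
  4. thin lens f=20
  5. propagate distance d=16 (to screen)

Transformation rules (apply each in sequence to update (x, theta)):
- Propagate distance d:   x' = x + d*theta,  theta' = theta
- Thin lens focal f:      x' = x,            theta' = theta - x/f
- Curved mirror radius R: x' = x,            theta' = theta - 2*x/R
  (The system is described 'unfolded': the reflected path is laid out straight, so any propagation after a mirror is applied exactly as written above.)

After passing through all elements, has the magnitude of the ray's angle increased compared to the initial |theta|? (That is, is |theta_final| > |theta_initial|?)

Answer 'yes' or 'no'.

Answer: no

Derivation:
Initial: x=1.0000 theta=-0.5000
After 1 (propagate distance d=13): x=-5.5000 theta=-0.5000
After 2 (thin lens f=41): x=-5.5000 theta=-15/41 (≈-0.3659)
After 3 (propagate distance d=12): x=-811/82 (≈-9.8902) theta=-15/41 (≈-0.3659)
After 4 (thin lens f=20): x=-811/82 (≈-9.8902) theta=211/1640 (≈0.1287)
After 5 (propagate distance d=16 (to screen)): x=-3211/410 (≈-7.8317) theta=211/1640 (≈0.1287)
|theta_initial|=0.5000 |theta_final|=211/1640 (≈0.1287) -> not increased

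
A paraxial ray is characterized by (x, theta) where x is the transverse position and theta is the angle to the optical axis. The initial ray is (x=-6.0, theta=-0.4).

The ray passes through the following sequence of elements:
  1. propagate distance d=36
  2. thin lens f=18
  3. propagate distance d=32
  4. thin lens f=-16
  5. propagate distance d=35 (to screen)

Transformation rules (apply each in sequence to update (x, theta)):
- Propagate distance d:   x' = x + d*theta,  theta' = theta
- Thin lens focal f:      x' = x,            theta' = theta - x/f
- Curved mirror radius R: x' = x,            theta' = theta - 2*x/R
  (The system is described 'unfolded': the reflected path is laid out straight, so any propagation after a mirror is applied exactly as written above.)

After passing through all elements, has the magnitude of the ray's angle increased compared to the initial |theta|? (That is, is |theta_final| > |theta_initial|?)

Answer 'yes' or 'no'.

Initial: x=-6.0000 theta=-0.4000
After 1 (propagate distance d=36): x=-20.4000 theta=-0.4000
After 2 (thin lens f=18): x=-20.4000 theta=11/15 (≈0.7333)
After 3 (propagate distance d=32): x=46/15 (≈3.0667) theta=11/15 (≈0.7333)
After 4 (thin lens f=-16): x=46/15 (≈3.0667) theta=0.9250
After 5 (propagate distance d=35 (to screen)): x=4253/120 (≈35.4417) theta=0.9250
|theta_initial|=0.4000 |theta_final|=0.9250 -> increased

Answer: yes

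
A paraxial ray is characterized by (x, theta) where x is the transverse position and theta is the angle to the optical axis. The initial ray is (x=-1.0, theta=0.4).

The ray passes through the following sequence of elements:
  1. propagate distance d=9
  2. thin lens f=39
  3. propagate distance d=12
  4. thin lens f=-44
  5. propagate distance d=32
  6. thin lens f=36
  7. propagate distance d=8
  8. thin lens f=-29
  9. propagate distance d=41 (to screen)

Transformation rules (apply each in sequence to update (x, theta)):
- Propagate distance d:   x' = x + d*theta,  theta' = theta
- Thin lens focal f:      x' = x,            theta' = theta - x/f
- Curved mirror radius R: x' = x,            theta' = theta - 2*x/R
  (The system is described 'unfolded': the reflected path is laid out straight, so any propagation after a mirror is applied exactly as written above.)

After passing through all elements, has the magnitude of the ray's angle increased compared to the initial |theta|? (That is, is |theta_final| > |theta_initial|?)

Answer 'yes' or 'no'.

Answer: yes

Derivation:
Initial: x=-1.0000 theta=0.4000
After 1 (propagate distance d=9): x=2.6000 theta=0.4000
After 2 (thin lens f=39): x=2.6000 theta=1/3 (≈0.3333)
After 3 (propagate distance d=12): x=6.6000 theta=1/3 (≈0.3333)
After 4 (thin lens f=-44): x=6.6000 theta=29/60 (≈0.4833)
After 5 (propagate distance d=32): x=331/15 (≈22.0667) theta=29/60 (≈0.4833)
After 6 (thin lens f=36): x=331/15 (≈22.0667) theta=-7/54 (≈-0.1296)
After 7 (propagate distance d=8): x=2839/135 (≈21.0296) theta=-7/54 (≈-0.1296)
After 8 (thin lens f=-29): x=2839/135 (≈21.0296) theta=4663/7830 (≈0.5955)
After 9 (propagate distance d=41 (to screen)): x=23723/522 (≈45.4464) theta=4663/7830 (≈0.5955)
|theta_initial|=0.4000 |theta_final|=4663/7830 (≈0.5955) -> increased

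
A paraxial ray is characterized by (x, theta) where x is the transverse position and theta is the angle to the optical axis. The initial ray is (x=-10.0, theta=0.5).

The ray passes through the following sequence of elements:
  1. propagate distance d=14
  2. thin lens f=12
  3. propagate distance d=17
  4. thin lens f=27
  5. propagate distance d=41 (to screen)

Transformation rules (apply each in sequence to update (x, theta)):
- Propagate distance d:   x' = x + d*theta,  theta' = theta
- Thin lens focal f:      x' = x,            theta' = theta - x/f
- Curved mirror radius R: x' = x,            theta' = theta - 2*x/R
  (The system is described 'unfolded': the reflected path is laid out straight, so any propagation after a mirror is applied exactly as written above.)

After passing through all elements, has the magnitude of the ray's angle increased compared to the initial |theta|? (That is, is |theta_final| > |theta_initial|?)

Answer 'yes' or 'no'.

Answer: no

Derivation:
Initial: x=-10.0000 theta=0.5000
After 1 (propagate distance d=14): x=-3.0000 theta=0.5000
After 2 (thin lens f=12): x=-3.0000 theta=0.7500
After 3 (propagate distance d=17): x=9.7500 theta=0.7500
After 4 (thin lens f=27): x=9.7500 theta=7/18 (≈0.3889)
After 5 (propagate distance d=41 (to screen)): x=925/36 (≈25.6944) theta=7/18 (≈0.3889)
|theta_initial|=0.5000 |theta_final|=7/18 (≈0.3889) -> not increased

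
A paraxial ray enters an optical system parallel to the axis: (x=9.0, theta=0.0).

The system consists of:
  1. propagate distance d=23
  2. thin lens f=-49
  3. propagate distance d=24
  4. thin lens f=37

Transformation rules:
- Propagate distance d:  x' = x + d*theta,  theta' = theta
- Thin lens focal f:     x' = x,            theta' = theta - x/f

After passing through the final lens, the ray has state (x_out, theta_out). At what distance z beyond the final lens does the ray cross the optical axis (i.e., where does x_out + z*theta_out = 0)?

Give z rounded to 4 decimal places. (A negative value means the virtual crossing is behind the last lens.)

Answer: 75.0278

Derivation:
Initial: x=9.0000 theta=0.0000
After 1 (propagate distance d=23): x=9.0000 theta=0.0000
After 2 (thin lens f=-49): x=9.0000 theta=9/49 (≈0.1837)
After 3 (propagate distance d=24): x=657/49 (≈13.4082) theta=9/49 (≈0.1837)
After 4 (thin lens f=37): x=657/49 (≈13.4082) theta=-324/1813 (≈-0.1787)
z_focus = -x_out/theta_out = -(657/49)/(-324/1813) = 2701/36 ≈ 75.0278
Rounded to 4 decimal places: z = 75.0278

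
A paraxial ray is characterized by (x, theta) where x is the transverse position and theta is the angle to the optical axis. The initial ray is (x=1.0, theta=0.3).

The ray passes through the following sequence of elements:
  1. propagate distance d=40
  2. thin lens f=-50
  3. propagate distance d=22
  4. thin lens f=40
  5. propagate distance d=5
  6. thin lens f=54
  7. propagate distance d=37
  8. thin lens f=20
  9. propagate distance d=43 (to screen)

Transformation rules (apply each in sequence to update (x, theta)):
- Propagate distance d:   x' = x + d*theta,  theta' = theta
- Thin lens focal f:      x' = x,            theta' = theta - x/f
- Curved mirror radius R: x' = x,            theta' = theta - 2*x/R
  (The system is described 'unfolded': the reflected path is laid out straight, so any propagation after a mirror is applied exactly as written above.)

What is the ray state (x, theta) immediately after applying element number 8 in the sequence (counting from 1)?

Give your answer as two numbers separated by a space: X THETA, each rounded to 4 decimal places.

Answer: 5.1552 -0.7929

Derivation:
Initial: x=1.0000 theta=0.3000
After 1 (propagate distance d=40): x=13.0000 theta=0.3000
After 2 (thin lens f=-50): x=13.0000 theta=0.5600
After 3 (propagate distance d=22): x=25.3200 theta=0.5600
After 4 (thin lens f=40): x=25.3200 theta=-0.0730
After 5 (propagate distance d=5): x=24.9550 theta=-0.0730
After 6 (thin lens f=54): x=24.9550 theta=-28897/54000 (≈-0.5351)
After 7 (propagate distance d=37): x=278381/54000 (≈5.1552) theta=-28897/54000 (≈-0.5351)
After 8 (thin lens f=20): x=278381/54000 (≈5.1552) theta=-856321/1080000 (≈-0.7929)
Rounded to 4 decimal places: x = 5.1552, theta = -0.7929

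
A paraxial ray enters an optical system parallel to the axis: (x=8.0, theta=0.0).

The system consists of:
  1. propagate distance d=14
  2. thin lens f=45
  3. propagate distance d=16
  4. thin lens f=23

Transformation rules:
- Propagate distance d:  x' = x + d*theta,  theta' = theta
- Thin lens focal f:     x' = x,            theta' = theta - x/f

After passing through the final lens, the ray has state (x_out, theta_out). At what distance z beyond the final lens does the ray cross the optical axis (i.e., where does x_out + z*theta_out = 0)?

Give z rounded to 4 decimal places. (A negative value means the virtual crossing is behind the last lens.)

Answer: 12.8269

Derivation:
Initial: x=8.0000 theta=0.0000
After 1 (propagate distance d=14): x=8.0000 theta=0.0000
After 2 (thin lens f=45): x=8.0000 theta=-8/45 (≈-0.1778)
After 3 (propagate distance d=16): x=232/45 (≈5.1556) theta=-8/45 (≈-0.1778)
After 4 (thin lens f=23): x=232/45 (≈5.1556) theta=-416/1035 (≈-0.4019)
z_focus = -x_out/theta_out = -(232/45)/(-416/1035) = 667/52 ≈ 12.8269
Rounded to 4 decimal places: z = 12.8269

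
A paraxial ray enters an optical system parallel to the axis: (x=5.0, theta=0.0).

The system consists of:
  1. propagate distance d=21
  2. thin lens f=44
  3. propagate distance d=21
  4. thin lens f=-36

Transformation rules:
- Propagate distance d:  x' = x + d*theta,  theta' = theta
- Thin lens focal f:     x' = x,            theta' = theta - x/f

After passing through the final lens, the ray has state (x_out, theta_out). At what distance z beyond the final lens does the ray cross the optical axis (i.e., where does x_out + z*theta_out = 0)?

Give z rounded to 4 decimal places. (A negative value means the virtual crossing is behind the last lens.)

Initial: x=5.0000 theta=0.0000
After 1 (propagate distance d=21): x=5.0000 theta=0.0000
After 2 (thin lens f=44): x=5.0000 theta=-5/44 (≈-0.1136)
After 3 (propagate distance d=21): x=115/44 (≈2.6136) theta=-5/44 (≈-0.1136)
After 4 (thin lens f=-36): x=115/44 (≈2.6136) theta=-65/1584 (≈-0.0410)
z_focus = -x_out/theta_out = -(115/44)/(-65/1584) = 828/13 ≈ 63.6923
Rounded to 4 decimal places: z = 63.6923

Answer: 63.6923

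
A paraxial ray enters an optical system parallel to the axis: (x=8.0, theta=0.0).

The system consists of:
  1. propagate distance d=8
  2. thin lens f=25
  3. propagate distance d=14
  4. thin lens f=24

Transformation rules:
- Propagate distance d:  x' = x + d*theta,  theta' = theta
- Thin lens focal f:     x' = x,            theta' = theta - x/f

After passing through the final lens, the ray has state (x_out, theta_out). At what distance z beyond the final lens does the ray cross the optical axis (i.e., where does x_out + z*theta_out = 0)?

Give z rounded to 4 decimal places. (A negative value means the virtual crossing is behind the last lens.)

Answer: 7.5429

Derivation:
Initial: x=8.0000 theta=0.0000
After 1 (propagate distance d=8): x=8.0000 theta=0.0000
After 2 (thin lens f=25): x=8.0000 theta=-0.3200
After 3 (propagate distance d=14): x=3.5200 theta=-0.3200
After 4 (thin lens f=24): x=3.5200 theta=-7/15 (≈-0.4667)
z_focus = -x_out/theta_out = -(3.5200)/(-7/15) = 264/35 ≈ 7.5429
Rounded to 4 decimal places: z = 7.5429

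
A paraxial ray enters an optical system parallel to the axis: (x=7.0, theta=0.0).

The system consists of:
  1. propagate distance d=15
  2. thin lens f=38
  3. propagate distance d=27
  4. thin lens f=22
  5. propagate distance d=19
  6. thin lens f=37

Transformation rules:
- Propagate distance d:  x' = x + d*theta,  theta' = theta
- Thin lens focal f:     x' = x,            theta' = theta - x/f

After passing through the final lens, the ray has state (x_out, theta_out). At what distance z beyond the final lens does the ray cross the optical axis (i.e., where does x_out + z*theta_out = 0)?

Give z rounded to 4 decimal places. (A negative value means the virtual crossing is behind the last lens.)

Answer: -17.0395

Derivation:
Initial: x=7.0000 theta=0.0000
After 1 (propagate distance d=15): x=7.0000 theta=0.0000
After 2 (thin lens f=38): x=7.0000 theta=-7/38 (≈-0.1842)
After 3 (propagate distance d=27): x=77/38 (≈2.0263) theta=-7/38 (≈-0.1842)
After 4 (thin lens f=22): x=77/38 (≈2.0263) theta=-21/76 (≈-0.2763)
After 5 (propagate distance d=19): x=-245/76 (≈-3.2237) theta=-21/76 (≈-0.2763)
After 6 (thin lens f=37): x=-245/76 (≈-3.2237) theta=-7/37 (≈-0.1892)
z_focus = -x_out/theta_out = -(-245/76)/(-7/37) = -1295/76 ≈ -17.0395
Rounded to 4 decimal places: z = -17.0395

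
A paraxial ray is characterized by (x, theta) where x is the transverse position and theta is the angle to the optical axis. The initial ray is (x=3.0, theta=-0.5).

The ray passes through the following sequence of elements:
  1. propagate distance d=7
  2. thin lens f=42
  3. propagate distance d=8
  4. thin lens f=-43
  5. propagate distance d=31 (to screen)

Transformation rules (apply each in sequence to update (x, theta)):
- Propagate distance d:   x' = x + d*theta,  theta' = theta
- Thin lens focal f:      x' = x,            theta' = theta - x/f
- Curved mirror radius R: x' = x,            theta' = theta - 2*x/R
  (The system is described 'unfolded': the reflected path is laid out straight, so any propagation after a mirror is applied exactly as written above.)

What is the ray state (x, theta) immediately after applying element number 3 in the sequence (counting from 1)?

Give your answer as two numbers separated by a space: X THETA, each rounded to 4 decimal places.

Initial: x=3.0000 theta=-0.5000
After 1 (propagate distance d=7): x=-0.5000 theta=-0.5000
After 2 (thin lens f=42): x=-0.5000 theta=-41/84 (≈-0.4881)
After 3 (propagate distance d=8): x=-185/42 (≈-4.4048) theta=-41/84 (≈-0.4881)
Rounded to 4 decimal places: x = -4.4048, theta = -0.4881

Answer: -4.4048 -0.4881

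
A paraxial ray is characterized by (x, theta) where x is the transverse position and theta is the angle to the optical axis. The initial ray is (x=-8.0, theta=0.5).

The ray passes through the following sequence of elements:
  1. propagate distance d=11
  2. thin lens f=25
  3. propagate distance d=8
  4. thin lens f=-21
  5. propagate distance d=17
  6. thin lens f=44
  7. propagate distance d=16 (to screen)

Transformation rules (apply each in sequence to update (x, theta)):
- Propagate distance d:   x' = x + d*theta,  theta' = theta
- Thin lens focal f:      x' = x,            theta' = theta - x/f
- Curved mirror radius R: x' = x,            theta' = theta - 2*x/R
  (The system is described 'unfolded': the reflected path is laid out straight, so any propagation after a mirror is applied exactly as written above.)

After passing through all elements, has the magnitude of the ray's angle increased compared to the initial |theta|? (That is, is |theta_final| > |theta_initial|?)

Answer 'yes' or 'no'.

Answer: no

Derivation:
Initial: x=-8.0000 theta=0.5000
After 1 (propagate distance d=11): x=-2.5000 theta=0.5000
After 2 (thin lens f=25): x=-2.5000 theta=0.6000
After 3 (propagate distance d=8): x=2.3000 theta=0.6000
After 4 (thin lens f=-21): x=2.3000 theta=149/210 (≈0.7095)
After 5 (propagate distance d=17): x=1508/105 (≈14.3619) theta=149/210 (≈0.7095)
After 6 (thin lens f=44): x=1508/105 (≈14.3619) theta=59/154 (≈0.3831)
After 7 (propagate distance d=16 (to screen)): x=23668/1155 (≈20.4918) theta=59/154 (≈0.3831)
|theta_initial|=0.5000 |theta_final|=59/154 (≈0.3831) -> not increased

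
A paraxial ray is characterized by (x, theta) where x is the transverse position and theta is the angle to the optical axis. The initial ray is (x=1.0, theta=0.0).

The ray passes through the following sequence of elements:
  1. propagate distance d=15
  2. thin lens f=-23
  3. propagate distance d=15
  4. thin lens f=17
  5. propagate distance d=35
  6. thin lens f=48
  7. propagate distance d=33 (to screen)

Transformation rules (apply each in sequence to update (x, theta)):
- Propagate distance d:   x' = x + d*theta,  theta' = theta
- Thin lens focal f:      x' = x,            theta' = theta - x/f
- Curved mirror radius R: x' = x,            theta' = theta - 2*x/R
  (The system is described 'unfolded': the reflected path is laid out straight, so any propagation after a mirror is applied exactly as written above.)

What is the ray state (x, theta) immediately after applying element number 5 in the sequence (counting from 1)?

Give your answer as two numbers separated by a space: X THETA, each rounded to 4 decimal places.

Answer: -0.2276 -0.0537

Derivation:
Initial: x=1.0000 theta=0.0000
After 1 (propagate distance d=15): x=1.0000 theta=0.0000
After 2 (thin lens f=-23): x=1.0000 theta=1/23 (≈0.0435)
After 3 (propagate distance d=15): x=38/23 (≈1.6522) theta=1/23 (≈0.0435)
After 4 (thin lens f=17): x=38/23 (≈1.6522) theta=-21/391 (≈-0.0537)
After 5 (propagate distance d=35): x=-89/391 (≈-0.2276) theta=-21/391 (≈-0.0537)
Rounded to 4 decimal places: x = -0.2276, theta = -0.0537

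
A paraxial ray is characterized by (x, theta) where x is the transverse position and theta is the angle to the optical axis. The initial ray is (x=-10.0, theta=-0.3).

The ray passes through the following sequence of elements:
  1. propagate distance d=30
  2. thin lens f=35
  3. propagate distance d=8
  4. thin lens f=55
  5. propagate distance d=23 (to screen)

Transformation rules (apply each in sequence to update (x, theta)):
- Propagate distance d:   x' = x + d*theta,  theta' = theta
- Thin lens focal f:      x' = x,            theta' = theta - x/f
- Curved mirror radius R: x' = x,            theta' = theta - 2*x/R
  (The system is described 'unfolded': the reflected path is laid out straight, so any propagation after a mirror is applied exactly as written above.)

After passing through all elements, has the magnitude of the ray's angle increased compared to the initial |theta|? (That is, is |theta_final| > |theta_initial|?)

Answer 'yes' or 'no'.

Initial: x=-10.0000 theta=-0.3000
After 1 (propagate distance d=30): x=-19.0000 theta=-0.3000
After 2 (thin lens f=35): x=-19.0000 theta=17/70 (≈0.2429)
After 3 (propagate distance d=8): x=-597/35 (≈-17.0571) theta=17/70 (≈0.2429)
After 4 (thin lens f=55): x=-597/35 (≈-17.0571) theta=2129/3850 (≈0.5530)
After 5 (propagate distance d=23 (to screen)): x=-16703/3850 (≈-4.3384) theta=2129/3850 (≈0.5530)
|theta_initial|=0.3000 |theta_final|=2129/3850 (≈0.5530) -> increased

Answer: yes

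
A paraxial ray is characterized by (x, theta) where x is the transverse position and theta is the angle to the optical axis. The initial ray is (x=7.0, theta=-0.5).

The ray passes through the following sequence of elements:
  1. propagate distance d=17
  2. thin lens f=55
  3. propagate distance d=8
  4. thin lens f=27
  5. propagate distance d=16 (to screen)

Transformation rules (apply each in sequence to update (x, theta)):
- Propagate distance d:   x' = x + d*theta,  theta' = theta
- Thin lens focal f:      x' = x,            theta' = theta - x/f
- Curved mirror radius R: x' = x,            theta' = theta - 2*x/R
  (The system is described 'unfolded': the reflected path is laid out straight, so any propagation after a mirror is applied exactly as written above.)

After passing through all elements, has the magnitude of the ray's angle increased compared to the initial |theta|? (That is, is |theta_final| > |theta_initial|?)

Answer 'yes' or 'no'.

Initial: x=7.0000 theta=-0.5000
After 1 (propagate distance d=17): x=-1.5000 theta=-0.5000
After 2 (thin lens f=55): x=-1.5000 theta=-26/55 (≈-0.4727)
After 3 (propagate distance d=8): x=-581/110 (≈-5.2818) theta=-26/55 (≈-0.4727)
After 4 (thin lens f=27): x=-581/110 (≈-5.2818) theta=-823/2970 (≈-0.2771)
After 5 (propagate distance d=16 (to screen)): x=-5771/594 (≈-9.7155) theta=-823/2970 (≈-0.2771)
|theta_initial|=0.5000 |theta_final|=823/2970 (≈0.2771) -> not increased

Answer: no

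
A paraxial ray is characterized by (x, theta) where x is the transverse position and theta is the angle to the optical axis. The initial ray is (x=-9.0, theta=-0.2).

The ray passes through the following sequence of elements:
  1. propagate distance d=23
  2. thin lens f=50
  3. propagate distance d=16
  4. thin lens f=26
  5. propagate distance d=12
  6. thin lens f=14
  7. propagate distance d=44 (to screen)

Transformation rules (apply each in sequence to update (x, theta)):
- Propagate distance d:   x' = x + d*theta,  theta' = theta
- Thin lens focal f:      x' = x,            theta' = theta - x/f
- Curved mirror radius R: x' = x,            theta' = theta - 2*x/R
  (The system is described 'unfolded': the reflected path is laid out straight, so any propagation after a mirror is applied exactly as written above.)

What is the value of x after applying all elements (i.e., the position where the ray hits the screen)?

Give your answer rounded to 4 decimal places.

Answer: 36.7455

Derivation:
Initial: x=-9.0000 theta=-0.2000
After 1 (propagate distance d=23): x=-13.6000 theta=-0.2000
After 2 (thin lens f=50): x=-13.6000 theta=0.0720
After 3 (propagate distance d=16): x=-12.4480 theta=0.0720
After 4 (thin lens f=26): x=-12.4480 theta=179/325 (≈0.5508)
After 5 (propagate distance d=12): x=-9488/1625 (≈-5.8388) theta=179/325 (≈0.5508)
After 6 (thin lens f=14): x=-9488/1625 (≈-5.8388) theta=11009/11375 (≈0.9678)
After 7 (propagate distance d=44 (to screen)): x=83596/2275 (≈36.7455) theta=11009/11375 (≈0.9678)
Rounded to 4 decimal places: x = 36.7455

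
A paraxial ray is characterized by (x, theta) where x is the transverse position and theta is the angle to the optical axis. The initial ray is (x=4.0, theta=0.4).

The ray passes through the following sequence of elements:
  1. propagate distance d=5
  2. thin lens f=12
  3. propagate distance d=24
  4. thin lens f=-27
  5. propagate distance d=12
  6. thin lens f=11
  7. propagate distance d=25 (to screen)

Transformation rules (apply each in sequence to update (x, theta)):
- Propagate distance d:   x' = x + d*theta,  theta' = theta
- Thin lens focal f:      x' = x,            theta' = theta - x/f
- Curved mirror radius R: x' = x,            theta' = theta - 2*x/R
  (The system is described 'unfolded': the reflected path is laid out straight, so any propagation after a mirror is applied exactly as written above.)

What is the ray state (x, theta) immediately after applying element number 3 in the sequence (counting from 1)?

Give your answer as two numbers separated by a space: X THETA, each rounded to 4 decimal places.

Initial: x=4.0000 theta=0.4000
After 1 (propagate distance d=5): x=6.0000 theta=0.4000
After 2 (thin lens f=12): x=6.0000 theta=-0.1000
After 3 (propagate distance d=24): x=3.6000 theta=-0.1000
Rounded to 4 decimal places: x = 3.6000, theta = -0.1000

Answer: 3.6000 -0.1000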